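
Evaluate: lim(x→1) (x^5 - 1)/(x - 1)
This is a standard limit.

Factor or rationalize the expression:
  lim(x→1) (x^5 - 1)/(x - 1) = 5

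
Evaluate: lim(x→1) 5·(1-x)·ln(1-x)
This is a 0·∞ indeterminate form.

Rewrite 0·∞ as a quotient (0/0 or ∞/∞ form), then apply L'Hôpital's rule:
  lim(x→1) 5·(1-x)·ln(1-x) = 0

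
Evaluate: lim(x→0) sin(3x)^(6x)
This is an exponential indeterminate form.

For exponential indeterminate forms, take the natural log:
  Let L = lim(x→0) sin(3x)^(6x)
  Then ln(L) = lim(x→0) [exponent × ln(base)]
  Evaluate using L'Hôpital or standard limits, then exponentiate.
  L = 1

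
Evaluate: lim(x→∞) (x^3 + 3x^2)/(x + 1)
This is an ∞/∞ indeterminate form.

Apply L'Hôpital's rule: differentiate numerator and denominator separately.
  f(x) = x^3 + 3·x^2   ⇒   f'(x) = 3·x^2 + 6·x
  g(x) = x + 1   ⇒   g'(x) = 1
  lim(x→∞) f'(x)/g'(x) = lim(x→∞) (3·x^2 + 6·x)/(1)
  = ∞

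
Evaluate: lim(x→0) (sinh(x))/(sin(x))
This is a 0/0 indeterminate form.

Apply L'Hôpital's rule: differentiate numerator and denominator separately.
  f(x) = sinh(x)   ⇒   f'(x) = cosh(x)
  g(x) = sin(x)   ⇒   g'(x) = cos(x)
  lim(x→0) f'(x)/g'(x) = lim(x→0) (cosh(x))/(cos(x))
  = 1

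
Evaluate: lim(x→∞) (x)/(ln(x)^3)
This is an ∞/∞ indeterminate form.

Apply L'Hôpital's rule: differentiate numerator and denominator separately.
  f(x) = x   ⇒   f'(x) = 1
  g(x) = ln(x)^3   ⇒   g'(x) = 3·ln(x)^2/x
  lim(x→∞) f'(x)/g'(x) = lim(x→∞) (1)/(3·ln(x)^2/x)
  = ∞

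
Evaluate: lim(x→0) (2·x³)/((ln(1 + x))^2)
This is a 0/0 indeterminate form.

Apply L'Hôpital's rule: differentiate numerator and denominator separately.
  f(x) = 2·x^3   ⇒   f'(x) = 6·x^2
  g(x) = ln(x + 1)^2   ⇒   g'(x) = 2·ln(x + 1)/(x + 1)
  lim(x→0) f'(x)/g'(x) = lim(x→0) (6·x^2)/(2·ln(x + 1)/(x + 1))
  = 0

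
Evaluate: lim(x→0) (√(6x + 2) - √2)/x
This is a standard limit.

Factor or rationalize the expression:
  lim(x→0) (√(6x + 2) - √2)/x = 3·sqrt(2)/2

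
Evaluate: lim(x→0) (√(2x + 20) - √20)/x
This is a standard limit.

Factor or rationalize the expression:
  lim(x→0) (√(2x + 20) - √20)/x = sqrt(5)/10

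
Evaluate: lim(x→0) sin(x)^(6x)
This is an exponential indeterminate form.

For exponential indeterminate forms, take the natural log:
  Let L = lim(x→0) sin(x)^(6x)
  Then ln(L) = lim(x→0) [exponent × ln(base)]
  Evaluate using L'Hôpital or standard limits, then exponentiate.
  L = 1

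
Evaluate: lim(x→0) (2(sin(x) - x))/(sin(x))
This is a 0/0 indeterminate form.

Apply L'Hôpital's rule: differentiate numerator and denominator separately.
  f(x) = -2·x + 2·sin(x)   ⇒   f'(x) = 2·cos(x) - 2
  g(x) = sin(x)   ⇒   g'(x) = cos(x)
  lim(x→0) f'(x)/g'(x) = lim(x→0) (2·cos(x) - 2)/(cos(x))
  = 0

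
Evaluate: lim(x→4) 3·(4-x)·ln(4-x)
This is a 0·∞ indeterminate form.

Rewrite 0·∞ as a quotient (0/0 or ∞/∞ form), then apply L'Hôpital's rule:
  lim(x→4) 3·(4-x)·ln(4-x) = 0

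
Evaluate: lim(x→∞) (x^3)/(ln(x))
This is an ∞/∞ indeterminate form.

Apply L'Hôpital's rule: differentiate numerator and denominator separately.
  f(x) = x^3   ⇒   f'(x) = 3·x^2
  g(x) = ln(x)   ⇒   g'(x) = 1/x
  lim(x→∞) f'(x)/g'(x) = lim(x→∞) (3·x^2)/(1/x)
  = ∞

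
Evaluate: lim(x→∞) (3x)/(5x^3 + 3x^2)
This is an ∞/∞ indeterminate form.

Apply L'Hôpital's rule: differentiate numerator and denominator separately.
  f(x) = 3·x   ⇒   f'(x) = 3
  g(x) = 5·x^3 + 3·x^2   ⇒   g'(x) = 15·x^2 + 6·x
  lim(x→∞) f'(x)/g'(x) = lim(x→∞) (3)/(15·x^2 + 6·x)
  = 0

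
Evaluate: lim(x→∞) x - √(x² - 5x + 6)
This is an ∞-∞ indeterminate form.

Combine fractions or rationalize to convert ∞-∞ to 0/0 form:
  lim(x→∞) x - √(x² - 5x + 6) = 5/2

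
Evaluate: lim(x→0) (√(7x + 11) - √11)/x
This is a standard limit.

Factor or rationalize the expression:
  lim(x→0) (√(7x + 11) - √11)/x = 7·sqrt(11)/22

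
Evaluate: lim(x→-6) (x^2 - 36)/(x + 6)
This is a standard limit.

Factor or rationalize the expression:
  lim(x→-6) (x^2 - 36)/(x + 6) = -12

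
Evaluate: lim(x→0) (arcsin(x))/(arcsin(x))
This is a 0/0 indeterminate form.

Apply L'Hôpital's rule: differentiate numerator and denominator separately.
  f(x) = asin(x)   ⇒   f'(x) = 1/sqrt(1 - x^2)
  g(x) = asin(x)   ⇒   g'(x) = 1/sqrt(1 - x^2)
  lim(x→0) f'(x)/g'(x) = lim(x→0) (1/sqrt(1 - x^2))/(1/sqrt(1 - x^2))
  = 1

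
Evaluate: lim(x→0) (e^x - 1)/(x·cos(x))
This is a 0/0 indeterminate form.

Apply L'Hôpital's rule: differentiate numerator and denominator separately.
  f(x) = e^(x) - 1   ⇒   f'(x) = e^(x)
  g(x) = x·cos(x)   ⇒   g'(x) = -x·sin(x) + cos(x)
  lim(x→0) f'(x)/g'(x) = lim(x→0) (e^(x))/(-x·sin(x) + cos(x))
  = 1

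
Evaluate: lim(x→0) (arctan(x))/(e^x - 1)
This is a 0/0 indeterminate form.

Apply L'Hôpital's rule: differentiate numerator and denominator separately.
  f(x) = atan(x)   ⇒   f'(x) = 1/(x^2 + 1)
  g(x) = e^(x) - 1   ⇒   g'(x) = e^(x)
  lim(x→0) f'(x)/g'(x) = lim(x→0) (1/(x^2 + 1))/(e^(x))
  = 1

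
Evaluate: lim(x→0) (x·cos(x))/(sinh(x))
This is a 0/0 indeterminate form.

Apply L'Hôpital's rule: differentiate numerator and denominator separately.
  f(x) = x·cos(x)   ⇒   f'(x) = -x·sin(x) + cos(x)
  g(x) = sinh(x)   ⇒   g'(x) = cosh(x)
  lim(x→0) f'(x)/g'(x) = lim(x→0) (-x·sin(x) + cos(x))/(cosh(x))
  = 1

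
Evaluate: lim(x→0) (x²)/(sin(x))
This is a 0/0 indeterminate form.

Apply L'Hôpital's rule: differentiate numerator and denominator separately.
  f(x) = x^2   ⇒   f'(x) = 2·x
  g(x) = sin(x)   ⇒   g'(x) = cos(x)
  lim(x→0) f'(x)/g'(x) = lim(x→0) (2·x)/(cos(x))
  = 0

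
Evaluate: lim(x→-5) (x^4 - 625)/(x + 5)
This is a standard limit.

Factor or rationalize the expression:
  lim(x→-5) (x^4 - 625)/(x + 5) = -500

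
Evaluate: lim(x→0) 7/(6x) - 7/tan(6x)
This is an ∞-∞ indeterminate form.

Combine fractions or rationalize to convert ∞-∞ to 0/0 form:
  lim(x→0) 7/(6x) - 7/tan(6x) = 0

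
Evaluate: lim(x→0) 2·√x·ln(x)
This is a 0·∞ indeterminate form.

Rewrite 0·∞ as a quotient (0/0 or ∞/∞ form), then apply L'Hôpital's rule:
  lim(x→0) 2·√x·ln(x) = 0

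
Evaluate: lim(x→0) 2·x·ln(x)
This is a 0·∞ indeterminate form.

Rewrite 0·∞ as a quotient (0/0 or ∞/∞ form), then apply L'Hôpital's rule:
  lim(x→0) 2·x·ln(x) = 0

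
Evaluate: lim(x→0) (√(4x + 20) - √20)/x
This is a standard limit.

Factor or rationalize the expression:
  lim(x→0) (√(4x + 20) - √20)/x = sqrt(5)/5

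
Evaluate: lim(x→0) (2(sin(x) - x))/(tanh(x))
This is a 0/0 indeterminate form.

Apply L'Hôpital's rule: differentiate numerator and denominator separately.
  f(x) = -2·x + 2·sin(x)   ⇒   f'(x) = 2·cos(x) - 2
  g(x) = tanh(x)   ⇒   g'(x) = 1 - tanh(x)^2
  lim(x→0) f'(x)/g'(x) = lim(x→0) (2·cos(x) - 2)/(1 - tanh(x)^2)
  = 0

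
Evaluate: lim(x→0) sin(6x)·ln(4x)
This is a 0·∞ indeterminate form.

Rewrite 0·∞ as a quotient (0/0 or ∞/∞ form), then apply L'Hôpital's rule:
  lim(x→0) sin(6x)·ln(4x) = 0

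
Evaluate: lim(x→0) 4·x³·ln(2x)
This is a 0·∞ indeterminate form.

Rewrite 0·∞ as a quotient (0/0 or ∞/∞ form), then apply L'Hôpital's rule:
  lim(x→0) 4·x³·ln(2x) = 0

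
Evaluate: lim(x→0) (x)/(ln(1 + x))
This is a 0/0 indeterminate form.

Apply L'Hôpital's rule: differentiate numerator and denominator separately.
  f(x) = x   ⇒   f'(x) = 1
  g(x) = ln(x + 1)   ⇒   g'(x) = 1/(x + 1)
  lim(x→0) f'(x)/g'(x) = lim(x→0) (1)/(1/(x + 1))
  = 1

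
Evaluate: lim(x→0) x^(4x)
This is an exponential indeterminate form.

For exponential indeterminate forms, take the natural log:
  Let L = lim(x→0) x^(4x)
  Then ln(L) = lim(x→0) [exponent × ln(base)]
  Evaluate using L'Hôpital or standard limits, then exponentiate.
  L = 1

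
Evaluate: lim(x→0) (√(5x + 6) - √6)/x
This is a standard limit.

Factor or rationalize the expression:
  lim(x→0) (√(5x + 6) - √6)/x = 5·sqrt(6)/12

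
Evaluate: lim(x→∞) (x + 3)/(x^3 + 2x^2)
This is an ∞/∞ indeterminate form.

Apply L'Hôpital's rule: differentiate numerator and denominator separately.
  f(x) = x + 3   ⇒   f'(x) = 1
  g(x) = x^3 + 2·x^2   ⇒   g'(x) = 3·x^2 + 4·x
  lim(x→∞) f'(x)/g'(x) = lim(x→∞) (1)/(3·x^2 + 4·x)
  = 0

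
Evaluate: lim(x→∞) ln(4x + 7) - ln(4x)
This is an ∞-∞ indeterminate form.

Combine fractions or rationalize to convert ∞-∞ to 0/0 form:
  lim(x→∞) ln(4x + 7) - ln(4x) = 0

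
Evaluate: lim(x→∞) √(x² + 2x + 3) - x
This is an ∞-∞ indeterminate form.

Combine fractions or rationalize to convert ∞-∞ to 0/0 form:
  lim(x→∞) √(x² + 2x + 3) - x = 1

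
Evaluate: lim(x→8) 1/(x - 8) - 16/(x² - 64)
This is an ∞-∞ indeterminate form.

Combine fractions or rationalize to convert ∞-∞ to 0/0 form:
  lim(x→8) 1/(x - 8) - 16/(x² - 64) = 1/16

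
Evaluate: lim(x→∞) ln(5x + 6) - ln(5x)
This is an ∞-∞ indeterminate form.

Combine fractions or rationalize to convert ∞-∞ to 0/0 form:
  lim(x→∞) ln(5x + 6) - ln(5x) = 0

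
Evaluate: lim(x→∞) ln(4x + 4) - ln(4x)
This is an ∞-∞ indeterminate form.

Combine fractions or rationalize to convert ∞-∞ to 0/0 form:
  lim(x→∞) ln(4x + 4) - ln(4x) = 0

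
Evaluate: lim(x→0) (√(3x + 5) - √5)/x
This is a standard limit.

Factor or rationalize the expression:
  lim(x→0) (√(3x + 5) - √5)/x = 3·sqrt(5)/10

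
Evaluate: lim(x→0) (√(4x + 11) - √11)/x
This is a standard limit.

Factor or rationalize the expression:
  lim(x→0) (√(4x + 11) - √11)/x = 2·sqrt(11)/11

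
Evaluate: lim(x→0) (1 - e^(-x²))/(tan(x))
This is a 0/0 indeterminate form.

Apply L'Hôpital's rule: differentiate numerator and denominator separately.
  f(x) = 1 - e^(-x^2)   ⇒   f'(x) = 2·x·e^(-x^2)
  g(x) = tan(x)   ⇒   g'(x) = tan(x)^2 + 1
  lim(x→0) f'(x)/g'(x) = lim(x→0) (2·x·e^(-x^2))/(tan(x)^2 + 1)
  = 0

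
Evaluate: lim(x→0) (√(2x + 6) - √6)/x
This is a standard limit.

Factor or rationalize the expression:
  lim(x→0) (√(2x + 6) - √6)/x = sqrt(6)/6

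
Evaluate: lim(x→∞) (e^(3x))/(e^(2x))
This is an ∞/∞ indeterminate form.

Apply L'Hôpital's rule: differentiate numerator and denominator separately.
  f(x) = e^(3·x)   ⇒   f'(x) = 3·e^(3·x)
  g(x) = e^(2·x)   ⇒   g'(x) = 2·e^(2·x)
  lim(x→∞) f'(x)/g'(x) = lim(x→∞) (3·e^(3·x))/(2·e^(2·x))
  = ∞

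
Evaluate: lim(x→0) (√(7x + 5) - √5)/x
This is a standard limit.

Factor or rationalize the expression:
  lim(x→0) (√(7x + 5) - √5)/x = 7·sqrt(5)/10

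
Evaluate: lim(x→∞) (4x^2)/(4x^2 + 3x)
This is an ∞/∞ indeterminate form.

Apply L'Hôpital's rule: differentiate numerator and denominator separately.
  f(x) = 4·x^2   ⇒   f'(x) = 8·x
  g(x) = 4·x^2 + 3·x   ⇒   g'(x) = 8·x + 3
  lim(x→∞) f'(x)/g'(x) = lim(x→∞) (8·x)/(8·x + 3)
  = 1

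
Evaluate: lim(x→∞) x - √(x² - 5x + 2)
This is an ∞-∞ indeterminate form.

Combine fractions or rationalize to convert ∞-∞ to 0/0 form:
  lim(x→∞) x - √(x² - 5x + 2) = 5/2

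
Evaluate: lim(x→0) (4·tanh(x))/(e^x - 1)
This is a 0/0 indeterminate form.

Apply L'Hôpital's rule: differentiate numerator and denominator separately.
  f(x) = 4·tanh(x)   ⇒   f'(x) = 4 - 4·tanh(x)^2
  g(x) = e^(x) - 1   ⇒   g'(x) = e^(x)
  lim(x→0) f'(x)/g'(x) = lim(x→0) (4 - 4·tanh(x)^2)/(e^(x))
  = 4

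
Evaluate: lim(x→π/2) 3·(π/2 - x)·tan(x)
This is a 0·∞ indeterminate form.

Rewrite 0·∞ as a quotient (0/0 or ∞/∞ form), then apply L'Hôpital's rule:
  lim(x→π/2) 3·(π/2 - x)·tan(x) = 3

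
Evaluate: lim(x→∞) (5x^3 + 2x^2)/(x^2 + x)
This is an ∞/∞ indeterminate form.

Apply L'Hôpital's rule: differentiate numerator and denominator separately.
  f(x) = 5·x^3 + 2·x^2   ⇒   f'(x) = 15·x^2 + 4·x
  g(x) = x^2 + x   ⇒   g'(x) = 2·x + 1
  lim(x→∞) f'(x)/g'(x) = lim(x→∞) (15·x^2 + 4·x)/(2·x + 1)
  = ∞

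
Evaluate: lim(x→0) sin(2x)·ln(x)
This is a 0·∞ indeterminate form.

Rewrite 0·∞ as a quotient (0/0 or ∞/∞ form), then apply L'Hôpital's rule:
  lim(x→0) sin(2x)·ln(x) = 0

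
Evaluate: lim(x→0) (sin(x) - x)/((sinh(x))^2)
This is a 0/0 indeterminate form.

Apply L'Hôpital's rule: differentiate numerator and denominator separately.
  f(x) = -x + sin(x)   ⇒   f'(x) = cos(x) - 1
  g(x) = sinh(x)^2   ⇒   g'(x) = 2·sinh(x)·cosh(x)
  lim(x→0) f'(x)/g'(x) = lim(x→0) (cos(x) - 1)/(2·sinh(x)·cosh(x))
  = 0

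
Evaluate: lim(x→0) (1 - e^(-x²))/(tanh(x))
This is a 0/0 indeterminate form.

Apply L'Hôpital's rule: differentiate numerator and denominator separately.
  f(x) = 1 - e^(-x^2)   ⇒   f'(x) = 2·x·e^(-x^2)
  g(x) = tanh(x)   ⇒   g'(x) = 1 - tanh(x)^2
  lim(x→0) f'(x)/g'(x) = lim(x→0) (2·x·e^(-x^2))/(1 - tanh(x)^2)
  = 0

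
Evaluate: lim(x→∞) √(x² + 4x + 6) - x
This is an ∞-∞ indeterminate form.

Combine fractions or rationalize to convert ∞-∞ to 0/0 form:
  lim(x→∞) √(x² + 4x + 6) - x = 2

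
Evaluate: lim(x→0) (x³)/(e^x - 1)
This is a 0/0 indeterminate form.

Apply L'Hôpital's rule: differentiate numerator and denominator separately.
  f(x) = x^3   ⇒   f'(x) = 3·x^2
  g(x) = e^(x) - 1   ⇒   g'(x) = e^(x)
  lim(x→0) f'(x)/g'(x) = lim(x→0) (3·x^2)/(e^(x))
  = 0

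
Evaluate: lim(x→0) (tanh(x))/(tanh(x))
This is a 0/0 indeterminate form.

Apply L'Hôpital's rule: differentiate numerator and denominator separately.
  f(x) = tanh(x)   ⇒   f'(x) = 1 - tanh(x)^2
  g(x) = tanh(x)   ⇒   g'(x) = 1 - tanh(x)^2
  lim(x→0) f'(x)/g'(x) = lim(x→0) (1 - tanh(x)^2)/(1 - tanh(x)^2)
  = 1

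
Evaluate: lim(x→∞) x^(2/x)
This is an exponential indeterminate form.

For exponential indeterminate forms, take the natural log:
  Let L = lim(x→∞) x^(2/x)
  Then ln(L) = lim(x→∞) [exponent × ln(base)]
  Evaluate using L'Hôpital or standard limits, then exponentiate.
  L = 1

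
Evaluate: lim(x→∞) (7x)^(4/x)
This is an exponential indeterminate form.

For exponential indeterminate forms, take the natural log:
  Let L = lim(x→∞) (7x)^(4/x)
  Then ln(L) = lim(x→∞) [exponent × ln(base)]
  Evaluate using L'Hôpital or standard limits, then exponentiate.
  L = 1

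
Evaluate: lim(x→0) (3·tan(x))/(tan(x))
This is a 0/0 indeterminate form.

Apply L'Hôpital's rule: differentiate numerator and denominator separately.
  f(x) = 3·tan(x)   ⇒   f'(x) = 3·tan(x)^2 + 3
  g(x) = tan(x)   ⇒   g'(x) = tan(x)^2 + 1
  lim(x→0) f'(x)/g'(x) = lim(x→0) (3·tan(x)^2 + 3)/(tan(x)^2 + 1)
  = 3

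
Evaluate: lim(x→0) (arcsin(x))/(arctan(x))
This is a 0/0 indeterminate form.

Apply L'Hôpital's rule: differentiate numerator and denominator separately.
  f(x) = asin(x)   ⇒   f'(x) = 1/sqrt(1 - x^2)
  g(x) = atan(x)   ⇒   g'(x) = 1/(x^2 + 1)
  lim(x→0) f'(x)/g'(x) = lim(x→0) (1/sqrt(1 - x^2))/(1/(x^2 + 1))
  = 1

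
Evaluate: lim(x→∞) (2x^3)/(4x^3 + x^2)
This is an ∞/∞ indeterminate form.

Apply L'Hôpital's rule: differentiate numerator and denominator separately.
  f(x) = 2·x^3   ⇒   f'(x) = 6·x^2
  g(x) = 4·x^3 + x^2   ⇒   g'(x) = 12·x^2 + 2·x
  lim(x→∞) f'(x)/g'(x) = lim(x→∞) (6·x^2)/(12·x^2 + 2·x)
  = 1/2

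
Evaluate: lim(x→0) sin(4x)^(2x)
This is an exponential indeterminate form.

For exponential indeterminate forms, take the natural log:
  Let L = lim(x→0) sin(4x)^(2x)
  Then ln(L) = lim(x→0) [exponent × ln(base)]
  Evaluate using L'Hôpital or standard limits, then exponentiate.
  L = 1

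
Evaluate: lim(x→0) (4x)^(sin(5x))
This is an exponential indeterminate form.

For exponential indeterminate forms, take the natural log:
  Let L = lim(x→0) (4x)^(sin(5x))
  Then ln(L) = lim(x→0) [exponent × ln(base)]
  Evaluate using L'Hôpital or standard limits, then exponentiate.
  L = 1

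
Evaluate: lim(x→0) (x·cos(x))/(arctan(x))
This is a 0/0 indeterminate form.

Apply L'Hôpital's rule: differentiate numerator and denominator separately.
  f(x) = x·cos(x)   ⇒   f'(x) = -x·sin(x) + cos(x)
  g(x) = atan(x)   ⇒   g'(x) = 1/(x^2 + 1)
  lim(x→0) f'(x)/g'(x) = lim(x→0) (-x·sin(x) + cos(x))/(1/(x^2 + 1))
  = 1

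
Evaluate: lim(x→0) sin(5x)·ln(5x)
This is a 0·∞ indeterminate form.

Rewrite 0·∞ as a quotient (0/0 or ∞/∞ form), then apply L'Hôpital's rule:
  lim(x→0) sin(5x)·ln(5x) = 0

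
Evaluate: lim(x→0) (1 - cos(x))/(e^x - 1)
This is a 0/0 indeterminate form.

Apply L'Hôpital's rule: differentiate numerator and denominator separately.
  f(x) = 1 - cos(x)   ⇒   f'(x) = sin(x)
  g(x) = e^(x) - 1   ⇒   g'(x) = e^(x)
  lim(x→0) f'(x)/g'(x) = lim(x→0) (sin(x))/(e^(x))
  = 0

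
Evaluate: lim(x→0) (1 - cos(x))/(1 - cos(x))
This is a 0/0 indeterminate form.

Apply L'Hôpital's rule: differentiate numerator and denominator separately.
  f(x) = 1 - cos(x)   ⇒   f'(x) = sin(x)
  g(x) = 1 - cos(x)   ⇒   g'(x) = sin(x)
  lim(x→0) f'(x)/g'(x) = lim(x→0) (sin(x))/(sin(x))
  = 1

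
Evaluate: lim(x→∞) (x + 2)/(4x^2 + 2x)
This is an ∞/∞ indeterminate form.

Apply L'Hôpital's rule: differentiate numerator and denominator separately.
  f(x) = x + 2   ⇒   f'(x) = 1
  g(x) = 4·x^2 + 2·x   ⇒   g'(x) = 8·x + 2
  lim(x→∞) f'(x)/g'(x) = lim(x→∞) (1)/(8·x + 2)
  = 0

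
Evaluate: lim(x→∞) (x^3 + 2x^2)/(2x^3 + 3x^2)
This is an ∞/∞ indeterminate form.

Apply L'Hôpital's rule: differentiate numerator and denominator separately.
  f(x) = x^3 + 2·x^2   ⇒   f'(x) = 3·x^2 + 4·x
  g(x) = 2·x^3 + 3·x^2   ⇒   g'(x) = 6·x^2 + 6·x
  lim(x→∞) f'(x)/g'(x) = lim(x→∞) (3·x^2 + 4·x)/(6·x^2 + 6·x)
  = 1/2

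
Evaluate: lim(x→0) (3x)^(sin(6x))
This is an exponential indeterminate form.

For exponential indeterminate forms, take the natural log:
  Let L = lim(x→0) (3x)^(sin(6x))
  Then ln(L) = lim(x→0) [exponent × ln(base)]
  Evaluate using L'Hôpital or standard limits, then exponentiate.
  L = 1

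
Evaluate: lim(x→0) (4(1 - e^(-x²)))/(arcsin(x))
This is a 0/0 indeterminate form.

Apply L'Hôpital's rule: differentiate numerator and denominator separately.
  f(x) = 4 - 4·e^(-x^2)   ⇒   f'(x) = 8·x·e^(-x^2)
  g(x) = asin(x)   ⇒   g'(x) = 1/sqrt(1 - x^2)
  lim(x→0) f'(x)/g'(x) = lim(x→0) (8·x·e^(-x^2))/(1/sqrt(1 - x^2))
  = 0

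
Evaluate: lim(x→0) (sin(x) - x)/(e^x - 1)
This is a 0/0 indeterminate form.

Apply L'Hôpital's rule: differentiate numerator and denominator separately.
  f(x) = -x + sin(x)   ⇒   f'(x) = cos(x) - 1
  g(x) = e^(x) - 1   ⇒   g'(x) = e^(x)
  lim(x→0) f'(x)/g'(x) = lim(x→0) (cos(x) - 1)/(e^(x))
  = 0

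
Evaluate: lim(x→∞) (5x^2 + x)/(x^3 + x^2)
This is an ∞/∞ indeterminate form.

Apply L'Hôpital's rule: differentiate numerator and denominator separately.
  f(x) = 5·x^2 + x   ⇒   f'(x) = 10·x + 1
  g(x) = x^3 + x^2   ⇒   g'(x) = 3·x^2 + 2·x
  lim(x→∞) f'(x)/g'(x) = lim(x→∞) (10·x + 1)/(3·x^2 + 2·x)
  = 0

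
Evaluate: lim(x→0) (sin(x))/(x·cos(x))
This is a 0/0 indeterminate form.

Apply L'Hôpital's rule: differentiate numerator and denominator separately.
  f(x) = sin(x)   ⇒   f'(x) = cos(x)
  g(x) = x·cos(x)   ⇒   g'(x) = -x·sin(x) + cos(x)
  lim(x→0) f'(x)/g'(x) = lim(x→0) (cos(x))/(-x·sin(x) + cos(x))
  = 1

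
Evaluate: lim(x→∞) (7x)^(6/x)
This is an exponential indeterminate form.

For exponential indeterminate forms, take the natural log:
  Let L = lim(x→∞) (7x)^(6/x)
  Then ln(L) = lim(x→∞) [exponent × ln(base)]
  Evaluate using L'Hôpital or standard limits, then exponentiate.
  L = 1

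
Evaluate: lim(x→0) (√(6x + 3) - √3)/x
This is a standard limit.

Factor or rationalize the expression:
  lim(x→0) (√(6x + 3) - √3)/x = sqrt(3)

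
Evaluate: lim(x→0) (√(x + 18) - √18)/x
This is a standard limit.

Factor or rationalize the expression:
  lim(x→0) (√(x + 18) - √18)/x = sqrt(2)/12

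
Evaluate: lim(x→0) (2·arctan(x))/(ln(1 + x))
This is a 0/0 indeterminate form.

Apply L'Hôpital's rule: differentiate numerator and denominator separately.
  f(x) = 2·atan(x)   ⇒   f'(x) = 2/(x^2 + 1)
  g(x) = ln(x + 1)   ⇒   g'(x) = 1/(x + 1)
  lim(x→0) f'(x)/g'(x) = lim(x→0) (2/(x^2 + 1))/(1/(x + 1))
  = 2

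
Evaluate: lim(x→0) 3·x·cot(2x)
This is a 0·∞ indeterminate form.

Rewrite 0·∞ as a quotient (0/0 or ∞/∞ form), then apply L'Hôpital's rule:
  lim(x→0) 3·x·cot(2x) = 3/2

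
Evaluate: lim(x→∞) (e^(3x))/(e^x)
This is an ∞/∞ indeterminate form.

Apply L'Hôpital's rule: differentiate numerator and denominator separately.
  f(x) = e^(3·x)   ⇒   f'(x) = 3·e^(3·x)
  g(x) = e^(x)   ⇒   g'(x) = e^(x)
  lim(x→∞) f'(x)/g'(x) = lim(x→∞) (3·e^(3·x))/(e^(x))
  = ∞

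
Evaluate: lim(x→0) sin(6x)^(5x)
This is an exponential indeterminate form.

For exponential indeterminate forms, take the natural log:
  Let L = lim(x→0) sin(6x)^(5x)
  Then ln(L) = lim(x→0) [exponent × ln(base)]
  Evaluate using L'Hôpital or standard limits, then exponentiate.
  L = 1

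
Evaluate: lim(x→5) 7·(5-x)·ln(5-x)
This is a 0·∞ indeterminate form.

Rewrite 0·∞ as a quotient (0/0 or ∞/∞ form), then apply L'Hôpital's rule:
  lim(x→5) 7·(5-x)·ln(5-x) = 0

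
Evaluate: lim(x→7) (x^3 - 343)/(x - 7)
This is a standard limit.

Factor or rationalize the expression:
  lim(x→7) (x^3 - 343)/(x - 7) = 147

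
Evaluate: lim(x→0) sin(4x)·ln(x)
This is a 0·∞ indeterminate form.

Rewrite 0·∞ as a quotient (0/0 or ∞/∞ form), then apply L'Hôpital's rule:
  lim(x→0) sin(4x)·ln(x) = 0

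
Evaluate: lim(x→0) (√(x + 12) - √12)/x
This is a standard limit.

Factor or rationalize the expression:
  lim(x→0) (√(x + 12) - √12)/x = sqrt(3)/12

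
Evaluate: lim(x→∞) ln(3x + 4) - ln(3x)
This is an ∞-∞ indeterminate form.

Combine fractions or rationalize to convert ∞-∞ to 0/0 form:
  lim(x→∞) ln(3x + 4) - ln(3x) = 0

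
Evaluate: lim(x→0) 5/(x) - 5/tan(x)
This is an ∞-∞ indeterminate form.

Combine fractions or rationalize to convert ∞-∞ to 0/0 form:
  lim(x→0) 5/(x) - 5/tan(x) = 0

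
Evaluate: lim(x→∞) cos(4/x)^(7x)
This is an exponential indeterminate form.

For exponential indeterminate forms, take the natural log:
  Let L = lim(x→∞) cos(4/x)^(7x)
  Then ln(L) = lim(x→∞) [exponent × ln(base)]
  Evaluate using L'Hôpital or standard limits, then exponentiate.
  L = 1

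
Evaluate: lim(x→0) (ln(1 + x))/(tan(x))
This is a 0/0 indeterminate form.

Apply L'Hôpital's rule: differentiate numerator and denominator separately.
  f(x) = ln(x + 1)   ⇒   f'(x) = 1/(x + 1)
  g(x) = tan(x)   ⇒   g'(x) = tan(x)^2 + 1
  lim(x→0) f'(x)/g'(x) = lim(x→0) (1/(x + 1))/(tan(x)^2 + 1)
  = 1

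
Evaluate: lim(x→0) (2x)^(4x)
This is an exponential indeterminate form.

For exponential indeterminate forms, take the natural log:
  Let L = lim(x→0) (2x)^(4x)
  Then ln(L) = lim(x→0) [exponent × ln(base)]
  Evaluate using L'Hôpital or standard limits, then exponentiate.
  L = 1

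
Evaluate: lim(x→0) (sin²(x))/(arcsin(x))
This is a 0/0 indeterminate form.

Apply L'Hôpital's rule: differentiate numerator and denominator separately.
  f(x) = sin(x)^2   ⇒   f'(x) = 2·sin(x)·cos(x)
  g(x) = asin(x)   ⇒   g'(x) = 1/sqrt(1 - x^2)
  lim(x→0) f'(x)/g'(x) = lim(x→0) (2·sin(x)·cos(x))/(1/sqrt(1 - x^2))
  = 0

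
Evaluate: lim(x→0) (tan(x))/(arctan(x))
This is a 0/0 indeterminate form.

Apply L'Hôpital's rule: differentiate numerator and denominator separately.
  f(x) = tan(x)   ⇒   f'(x) = tan(x)^2 + 1
  g(x) = atan(x)   ⇒   g'(x) = 1/(x^2 + 1)
  lim(x→0) f'(x)/g'(x) = lim(x→0) (tan(x)^2 + 1)/(1/(x^2 + 1))
  = 1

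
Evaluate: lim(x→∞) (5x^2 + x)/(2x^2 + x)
This is an ∞/∞ indeterminate form.

Apply L'Hôpital's rule: differentiate numerator and denominator separately.
  f(x) = 5·x^2 + x   ⇒   f'(x) = 10·x + 1
  g(x) = 2·x^2 + x   ⇒   g'(x) = 4·x + 1
  lim(x→∞) f'(x)/g'(x) = lim(x→∞) (10·x + 1)/(4·x + 1)
  = 5/2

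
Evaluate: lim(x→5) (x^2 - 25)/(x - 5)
This is a standard limit.

Factor or rationalize the expression:
  lim(x→5) (x^2 - 25)/(x - 5) = 10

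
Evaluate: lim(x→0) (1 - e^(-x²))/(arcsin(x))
This is a 0/0 indeterminate form.

Apply L'Hôpital's rule: differentiate numerator and denominator separately.
  f(x) = 1 - e^(-x^2)   ⇒   f'(x) = 2·x·e^(-x^2)
  g(x) = asin(x)   ⇒   g'(x) = 1/sqrt(1 - x^2)
  lim(x→0) f'(x)/g'(x) = lim(x→0) (2·x·e^(-x^2))/(1/sqrt(1 - x^2))
  = 0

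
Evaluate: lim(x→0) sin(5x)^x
This is an exponential indeterminate form.

For exponential indeterminate forms, take the natural log:
  Let L = lim(x→0) sin(5x)^x
  Then ln(L) = lim(x→0) [exponent × ln(base)]
  Evaluate using L'Hôpital or standard limits, then exponentiate.
  L = 1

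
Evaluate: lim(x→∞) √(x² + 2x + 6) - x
This is an ∞-∞ indeterminate form.

Combine fractions or rationalize to convert ∞-∞ to 0/0 form:
  lim(x→∞) √(x² + 2x + 6) - x = 1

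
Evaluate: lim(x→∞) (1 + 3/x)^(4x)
This is an exponential indeterminate form.

For exponential indeterminate forms, take the natural log:
  Let L = lim(x→∞) (1 + 3/x)^(4x)
  Then ln(L) = lim(x→∞) [exponent × ln(base)]
  Evaluate using L'Hôpital or standard limits, then exponentiate.
  L = e^(12)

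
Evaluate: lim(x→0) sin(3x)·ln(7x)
This is a 0·∞ indeterminate form.

Rewrite 0·∞ as a quotient (0/0 or ∞/∞ form), then apply L'Hôpital's rule:
  lim(x→0) sin(3x)·ln(7x) = 0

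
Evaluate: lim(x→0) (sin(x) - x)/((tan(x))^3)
This is a 0/0 indeterminate form.

Apply L'Hôpital's rule: differentiate numerator and denominator separately.
  f(x) = -x + sin(x)   ⇒   f'(x) = cos(x) - 1
  g(x) = tan(x)^3   ⇒   g'(x) = (3·tan(x)^2 + 3)·tan(x)^2
  lim(x→0) f'(x)/g'(x) = lim(x→0) (cos(x) - 1)/((3·tan(x)^2 + 3)·tan(x)^2)
  = -1/6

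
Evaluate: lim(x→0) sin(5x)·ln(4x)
This is a 0·∞ indeterminate form.

Rewrite 0·∞ as a quotient (0/0 or ∞/∞ form), then apply L'Hôpital's rule:
  lim(x→0) sin(5x)·ln(4x) = 0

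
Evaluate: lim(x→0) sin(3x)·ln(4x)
This is a 0·∞ indeterminate form.

Rewrite 0·∞ as a quotient (0/0 or ∞/∞ form), then apply L'Hôpital's rule:
  lim(x→0) sin(3x)·ln(4x) = 0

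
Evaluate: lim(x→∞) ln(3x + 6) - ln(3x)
This is an ∞-∞ indeterminate form.

Combine fractions or rationalize to convert ∞-∞ to 0/0 form:
  lim(x→∞) ln(3x + 6) - ln(3x) = 0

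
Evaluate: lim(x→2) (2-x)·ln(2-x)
This is a 0·∞ indeterminate form.

Rewrite 0·∞ as a quotient (0/0 or ∞/∞ form), then apply L'Hôpital's rule:
  lim(x→2) (2-x)·ln(2-x) = 0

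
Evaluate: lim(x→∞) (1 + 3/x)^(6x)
This is an exponential indeterminate form.

For exponential indeterminate forms, take the natural log:
  Let L = lim(x→∞) (1 + 3/x)^(6x)
  Then ln(L) = lim(x→∞) [exponent × ln(base)]
  Evaluate using L'Hôpital or standard limits, then exponentiate.
  L = e^(18)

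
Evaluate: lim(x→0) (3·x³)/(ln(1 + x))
This is a 0/0 indeterminate form.

Apply L'Hôpital's rule: differentiate numerator and denominator separately.
  f(x) = 3·x^3   ⇒   f'(x) = 9·x^2
  g(x) = ln(x + 1)   ⇒   g'(x) = 1/(x + 1)
  lim(x→0) f'(x)/g'(x) = lim(x→0) (9·x^2)/(1/(x + 1))
  = 0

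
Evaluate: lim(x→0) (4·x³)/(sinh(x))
This is a 0/0 indeterminate form.

Apply L'Hôpital's rule: differentiate numerator and denominator separately.
  f(x) = 4·x^3   ⇒   f'(x) = 12·x^2
  g(x) = sinh(x)   ⇒   g'(x) = cosh(x)
  lim(x→0) f'(x)/g'(x) = lim(x→0) (12·x^2)/(cosh(x))
  = 0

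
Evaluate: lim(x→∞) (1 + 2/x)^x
This is an exponential indeterminate form.

For exponential indeterminate forms, take the natural log:
  Let L = lim(x→∞) (1 + 2/x)^x
  Then ln(L) = lim(x→∞) [exponent × ln(base)]
  Evaluate using L'Hôpital or standard limits, then exponentiate.
  L = e²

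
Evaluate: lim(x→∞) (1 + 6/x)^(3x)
This is an exponential indeterminate form.

For exponential indeterminate forms, take the natural log:
  Let L = lim(x→∞) (1 + 6/x)^(3x)
  Then ln(L) = lim(x→∞) [exponent × ln(base)]
  Evaluate using L'Hôpital or standard limits, then exponentiate.
  L = e^(18)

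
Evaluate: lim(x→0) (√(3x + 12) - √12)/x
This is a standard limit.

Factor or rationalize the expression:
  lim(x→0) (√(3x + 12) - √12)/x = sqrt(3)/4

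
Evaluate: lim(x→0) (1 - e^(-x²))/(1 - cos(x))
This is a 0/0 indeterminate form.

Apply L'Hôpital's rule: differentiate numerator and denominator separately.
  f(x) = 1 - e^(-x^2)   ⇒   f'(x) = 2·x·e^(-x^2)
  g(x) = 1 - cos(x)   ⇒   g'(x) = sin(x)
  lim(x→0) f'(x)/g'(x) = lim(x→0) (2·x·e^(-x^2))/(sin(x))
  = 2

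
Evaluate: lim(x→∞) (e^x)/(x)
This is an ∞/∞ indeterminate form.

Apply L'Hôpital's rule: differentiate numerator and denominator separately.
  f(x) = e^(x)   ⇒   f'(x) = e^(x)
  g(x) = x   ⇒   g'(x) = 1
  lim(x→∞) f'(x)/g'(x) = lim(x→∞) (e^(x))/(1)
  = ∞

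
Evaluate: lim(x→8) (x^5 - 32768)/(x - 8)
This is a standard limit.

Factor or rationalize the expression:
  lim(x→8) (x^5 - 32768)/(x - 8) = 20480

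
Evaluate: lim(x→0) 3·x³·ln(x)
This is a 0·∞ indeterminate form.

Rewrite 0·∞ as a quotient (0/0 or ∞/∞ form), then apply L'Hôpital's rule:
  lim(x→0) 3·x³·ln(x) = 0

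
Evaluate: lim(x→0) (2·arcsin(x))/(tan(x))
This is a 0/0 indeterminate form.

Apply L'Hôpital's rule: differentiate numerator and denominator separately.
  f(x) = 2·asin(x)   ⇒   f'(x) = 2/sqrt(1 - x^2)
  g(x) = tan(x)   ⇒   g'(x) = tan(x)^2 + 1
  lim(x→0) f'(x)/g'(x) = lim(x→0) (2/sqrt(1 - x^2))/(tan(x)^2 + 1)
  = 2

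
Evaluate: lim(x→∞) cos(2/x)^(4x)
This is an exponential indeterminate form.

For exponential indeterminate forms, take the natural log:
  Let L = lim(x→∞) cos(2/x)^(4x)
  Then ln(L) = lim(x→∞) [exponent × ln(base)]
  Evaluate using L'Hôpital or standard limits, then exponentiate.
  L = 1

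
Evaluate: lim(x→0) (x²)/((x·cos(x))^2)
This is a 0/0 indeterminate form.

Apply L'Hôpital's rule: differentiate numerator and denominator separately.
  f(x) = x^2   ⇒   f'(x) = 2·x
  g(x) = x^2·cos(x)^2   ⇒   g'(x) = -2·x^2·sin(x)·cos(x) + 2·x·cos(x)^2
  lim(x→0) f'(x)/g'(x) = lim(x→0) (2·x)/(-2·x^2·sin(x)·cos(x) + 2·x·cos(x)^2)
  = 1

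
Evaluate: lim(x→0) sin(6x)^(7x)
This is an exponential indeterminate form.

For exponential indeterminate forms, take the natural log:
  Let L = lim(x→0) sin(6x)^(7x)
  Then ln(L) = lim(x→0) [exponent × ln(base)]
  Evaluate using L'Hôpital or standard limits, then exponentiate.
  L = 1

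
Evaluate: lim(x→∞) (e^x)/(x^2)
This is an ∞/∞ indeterminate form.

Apply L'Hôpital's rule: differentiate numerator and denominator separately.
  f(x) = e^(x)   ⇒   f'(x) = e^(x)
  g(x) = x^2   ⇒   g'(x) = 2·x
  lim(x→∞) f'(x)/g'(x) = lim(x→∞) (e^(x))/(2·x)
  = ∞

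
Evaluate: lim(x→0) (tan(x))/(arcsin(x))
This is a 0/0 indeterminate form.

Apply L'Hôpital's rule: differentiate numerator and denominator separately.
  f(x) = tan(x)   ⇒   f'(x) = tan(x)^2 + 1
  g(x) = asin(x)   ⇒   g'(x) = 1/sqrt(1 - x^2)
  lim(x→0) f'(x)/g'(x) = lim(x→0) (tan(x)^2 + 1)/(1/sqrt(1 - x^2))
  = 1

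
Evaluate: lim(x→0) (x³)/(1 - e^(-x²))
This is a 0/0 indeterminate form.

Apply L'Hôpital's rule: differentiate numerator and denominator separately.
  f(x) = x^3   ⇒   f'(x) = 3·x^2
  g(x) = 1 - e^(-x^2)   ⇒   g'(x) = 2·x·e^(-x^2)
  lim(x→0) f'(x)/g'(x) = lim(x→0) (3·x^2)/(2·x·e^(-x^2))
  = 0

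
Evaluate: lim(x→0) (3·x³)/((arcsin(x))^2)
This is a 0/0 indeterminate form.

Apply L'Hôpital's rule: differentiate numerator and denominator separately.
  f(x) = 3·x^3   ⇒   f'(x) = 9·x^2
  g(x) = asin(x)^2   ⇒   g'(x) = 2·asin(x)/sqrt(1 - x^2)
  lim(x→0) f'(x)/g'(x) = lim(x→0) (9·x^2)/(2·asin(x)/sqrt(1 - x^2))
  = 0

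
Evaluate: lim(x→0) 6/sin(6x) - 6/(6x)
This is an ∞-∞ indeterminate form.

Combine fractions or rationalize to convert ∞-∞ to 0/0 form:
  lim(x→0) 6/sin(6x) - 6/(6x) = 0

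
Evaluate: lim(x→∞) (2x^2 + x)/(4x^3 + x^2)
This is an ∞/∞ indeterminate form.

Apply L'Hôpital's rule: differentiate numerator and denominator separately.
  f(x) = 2·x^2 + x   ⇒   f'(x) = 4·x + 1
  g(x) = 4·x^3 + x^2   ⇒   g'(x) = 12·x^2 + 2·x
  lim(x→∞) f'(x)/g'(x) = lim(x→∞) (4·x + 1)/(12·x^2 + 2·x)
  = 0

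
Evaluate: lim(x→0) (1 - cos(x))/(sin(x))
This is a 0/0 indeterminate form.

Apply L'Hôpital's rule: differentiate numerator and denominator separately.
  f(x) = 1 - cos(x)   ⇒   f'(x) = sin(x)
  g(x) = sin(x)   ⇒   g'(x) = cos(x)
  lim(x→0) f'(x)/g'(x) = lim(x→0) (sin(x))/(cos(x))
  = 0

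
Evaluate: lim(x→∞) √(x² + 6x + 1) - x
This is an ∞-∞ indeterminate form.

Combine fractions or rationalize to convert ∞-∞ to 0/0 form:
  lim(x→∞) √(x² + 6x + 1) - x = 3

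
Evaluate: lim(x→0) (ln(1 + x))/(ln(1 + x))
This is a 0/0 indeterminate form.

Apply L'Hôpital's rule: differentiate numerator and denominator separately.
  f(x) = ln(x + 1)   ⇒   f'(x) = 1/(x + 1)
  g(x) = ln(x + 1)   ⇒   g'(x) = 1/(x + 1)
  lim(x→0) f'(x)/g'(x) = lim(x→0) (1/(x + 1))/(1/(x + 1))
  = 1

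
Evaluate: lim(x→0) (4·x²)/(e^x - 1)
This is a 0/0 indeterminate form.

Apply L'Hôpital's rule: differentiate numerator and denominator separately.
  f(x) = 4·x^2   ⇒   f'(x) = 8·x
  g(x) = e^(x) - 1   ⇒   g'(x) = e^(x)
  lim(x→0) f'(x)/g'(x) = lim(x→0) (8·x)/(e^(x))
  = 0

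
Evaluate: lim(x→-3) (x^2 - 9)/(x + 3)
This is a standard limit.

Factor or rationalize the expression:
  lim(x→-3) (x^2 - 9)/(x + 3) = -6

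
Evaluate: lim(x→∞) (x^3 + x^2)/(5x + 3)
This is an ∞/∞ indeterminate form.

Apply L'Hôpital's rule: differentiate numerator and denominator separately.
  f(x) = x^3 + x^2   ⇒   f'(x) = 3·x^2 + 2·x
  g(x) = 5·x + 3   ⇒   g'(x) = 5
  lim(x→∞) f'(x)/g'(x) = lim(x→∞) (3·x^2 + 2·x)/(5)
  = ∞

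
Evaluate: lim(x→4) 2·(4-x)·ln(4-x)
This is a 0·∞ indeterminate form.

Rewrite 0·∞ as a quotient (0/0 or ∞/∞ form), then apply L'Hôpital's rule:
  lim(x→4) 2·(4-x)·ln(4-x) = 0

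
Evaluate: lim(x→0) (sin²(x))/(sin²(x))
This is a 0/0 indeterminate form.

Apply L'Hôpital's rule: differentiate numerator and denominator separately.
  f(x) = sin(x)^2   ⇒   f'(x) = 2·sin(x)·cos(x)
  g(x) = sin(x)^2   ⇒   g'(x) = 2·sin(x)·cos(x)
  lim(x→0) f'(x)/g'(x) = lim(x→0) (2·sin(x)·cos(x))/(2·sin(x)·cos(x))
  = 1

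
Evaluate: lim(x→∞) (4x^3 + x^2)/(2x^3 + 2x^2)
This is an ∞/∞ indeterminate form.

Apply L'Hôpital's rule: differentiate numerator and denominator separately.
  f(x) = 4·x^3 + x^2   ⇒   f'(x) = 12·x^2 + 2·x
  g(x) = 2·x^3 + 2·x^2   ⇒   g'(x) = 6·x^2 + 4·x
  lim(x→∞) f'(x)/g'(x) = lim(x→∞) (12·x^2 + 2·x)/(6·x^2 + 4·x)
  = 2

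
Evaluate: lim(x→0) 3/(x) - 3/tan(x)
This is an ∞-∞ indeterminate form.

Combine fractions or rationalize to convert ∞-∞ to 0/0 form:
  lim(x→0) 3/(x) - 3/tan(x) = 0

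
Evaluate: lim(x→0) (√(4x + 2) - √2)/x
This is a standard limit.

Factor or rationalize the expression:
  lim(x→0) (√(4x + 2) - √2)/x = sqrt(2)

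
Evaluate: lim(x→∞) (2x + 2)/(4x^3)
This is an ∞/∞ indeterminate form.

Apply L'Hôpital's rule: differentiate numerator and denominator separately.
  f(x) = 2·x + 2   ⇒   f'(x) = 2
  g(x) = 4·x^3   ⇒   g'(x) = 12·x^2
  lim(x→∞) f'(x)/g'(x) = lim(x→∞) (2)/(12·x^2)
  = 0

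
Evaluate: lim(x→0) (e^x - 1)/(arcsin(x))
This is a 0/0 indeterminate form.

Apply L'Hôpital's rule: differentiate numerator and denominator separately.
  f(x) = e^(x) - 1   ⇒   f'(x) = e^(x)
  g(x) = asin(x)   ⇒   g'(x) = 1/sqrt(1 - x^2)
  lim(x→0) f'(x)/g'(x) = lim(x→0) (e^(x))/(1/sqrt(1 - x^2))
  = 1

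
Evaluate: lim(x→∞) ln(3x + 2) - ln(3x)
This is an ∞-∞ indeterminate form.

Combine fractions or rationalize to convert ∞-∞ to 0/0 form:
  lim(x→∞) ln(3x + 2) - ln(3x) = 0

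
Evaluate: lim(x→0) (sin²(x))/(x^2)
This is a 0/0 indeterminate form.

Apply L'Hôpital's rule: differentiate numerator and denominator separately.
  f(x) = sin(x)^2   ⇒   f'(x) = 2·sin(x)·cos(x)
  g(x) = x^2   ⇒   g'(x) = 2·x
  lim(x→0) f'(x)/g'(x) = lim(x→0) (2·sin(x)·cos(x))/(2·x)
  = 1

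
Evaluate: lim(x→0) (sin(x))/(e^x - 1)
This is a 0/0 indeterminate form.

Apply L'Hôpital's rule: differentiate numerator and denominator separately.
  f(x) = sin(x)   ⇒   f'(x) = cos(x)
  g(x) = e^(x) - 1   ⇒   g'(x) = e^(x)
  lim(x→0) f'(x)/g'(x) = lim(x→0) (cos(x))/(e^(x))
  = 1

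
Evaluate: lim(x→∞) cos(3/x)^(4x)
This is an exponential indeterminate form.

For exponential indeterminate forms, take the natural log:
  Let L = lim(x→∞) cos(3/x)^(4x)
  Then ln(L) = lim(x→∞) [exponent × ln(base)]
  Evaluate using L'Hôpital or standard limits, then exponentiate.
  L = 1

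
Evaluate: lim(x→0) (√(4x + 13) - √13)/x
This is a standard limit.

Factor or rationalize the expression:
  lim(x→0) (√(4x + 13) - √13)/x = 2·sqrt(13)/13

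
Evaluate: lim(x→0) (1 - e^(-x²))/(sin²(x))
This is a 0/0 indeterminate form.

Apply L'Hôpital's rule: differentiate numerator and denominator separately.
  f(x) = 1 - e^(-x^2)   ⇒   f'(x) = 2·x·e^(-x^2)
  g(x) = sin(x)^2   ⇒   g'(x) = 2·sin(x)·cos(x)
  lim(x→0) f'(x)/g'(x) = lim(x→0) (2·x·e^(-x^2))/(2·sin(x)·cos(x))
  = 1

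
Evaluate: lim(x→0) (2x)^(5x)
This is an exponential indeterminate form.

For exponential indeterminate forms, take the natural log:
  Let L = lim(x→0) (2x)^(5x)
  Then ln(L) = lim(x→0) [exponent × ln(base)]
  Evaluate using L'Hôpital or standard limits, then exponentiate.
  L = 1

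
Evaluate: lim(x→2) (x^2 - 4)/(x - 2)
This is a standard limit.

Factor or rationalize the expression:
  lim(x→2) (x^2 - 4)/(x - 2) = 4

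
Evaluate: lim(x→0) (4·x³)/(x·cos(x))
This is a 0/0 indeterminate form.

Apply L'Hôpital's rule: differentiate numerator and denominator separately.
  f(x) = 4·x^3   ⇒   f'(x) = 12·x^2
  g(x) = x·cos(x)   ⇒   g'(x) = -x·sin(x) + cos(x)
  lim(x→0) f'(x)/g'(x) = lim(x→0) (12·x^2)/(-x·sin(x) + cos(x))
  = 0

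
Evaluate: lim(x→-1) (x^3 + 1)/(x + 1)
This is a standard limit.

Factor or rationalize the expression:
  lim(x→-1) (x^3 + 1)/(x + 1) = 3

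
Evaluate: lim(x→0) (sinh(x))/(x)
This is a 0/0 indeterminate form.

Apply L'Hôpital's rule: differentiate numerator and denominator separately.
  f(x) = sinh(x)   ⇒   f'(x) = cosh(x)
  g(x) = x   ⇒   g'(x) = 1
  lim(x→0) f'(x)/g'(x) = lim(x→0) (cosh(x))/(1)
  = 1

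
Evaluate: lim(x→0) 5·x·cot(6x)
This is a 0·∞ indeterminate form.

Rewrite 0·∞ as a quotient (0/0 or ∞/∞ form), then apply L'Hôpital's rule:
  lim(x→0) 5·x·cot(6x) = 5/6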